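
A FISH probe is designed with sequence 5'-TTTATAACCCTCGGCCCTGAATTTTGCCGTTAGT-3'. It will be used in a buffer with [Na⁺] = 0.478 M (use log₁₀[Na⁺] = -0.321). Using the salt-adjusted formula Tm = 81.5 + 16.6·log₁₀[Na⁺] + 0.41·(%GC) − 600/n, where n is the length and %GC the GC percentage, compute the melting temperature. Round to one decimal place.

Length n = 34. A=6, G=6, C=9, T=13
G+C = 15, so %GC = 15/34 × 100 = 44.118%
Salt term: 16.6 × (-0.321) = -5.329
GC term: 0.41 × 44.118 = 18.088; length term: −600/34 = −17.647
Tm = 81.5 + (-5.329) + 18.088 − 17.647 = 76.612 → 76.6°C

76.6°C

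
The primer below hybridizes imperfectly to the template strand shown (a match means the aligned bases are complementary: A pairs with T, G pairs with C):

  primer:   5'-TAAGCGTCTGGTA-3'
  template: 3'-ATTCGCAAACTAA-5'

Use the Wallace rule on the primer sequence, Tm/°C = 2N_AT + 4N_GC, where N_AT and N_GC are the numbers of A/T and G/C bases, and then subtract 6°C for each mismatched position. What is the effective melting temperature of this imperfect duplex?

Primer base counts: A=3, T=4, G=4, C=2 → A+T=7, G+C=6
Perfect-match Tm = 2(7) + 4(6) = 14 + 24 = 38°C
Mismatches (positions where the bases are not complementary): 3 (at positions 8, 11, 13)
Effective Tm = 38 − 3×6 = 38 − 18 = 20°C

20°C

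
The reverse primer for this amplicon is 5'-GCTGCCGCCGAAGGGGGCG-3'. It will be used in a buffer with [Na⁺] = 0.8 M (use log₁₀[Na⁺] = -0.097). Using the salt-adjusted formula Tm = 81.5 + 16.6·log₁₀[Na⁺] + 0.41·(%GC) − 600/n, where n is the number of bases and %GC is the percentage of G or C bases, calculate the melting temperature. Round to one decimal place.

82.8°C

Length n = 19. T=1, G=10, C=6, A=2
G+C = 16, so %GC = 16/19 × 100 = 84.211%
Salt term: 16.6 × (-0.097) = -1.61
GC term: 0.41 × 84.211 = 34.527; length term: −600/19 = −31.579
Tm = 81.5 + (-1.61) + 34.527 − 31.579 = 82.838 → 82.8°C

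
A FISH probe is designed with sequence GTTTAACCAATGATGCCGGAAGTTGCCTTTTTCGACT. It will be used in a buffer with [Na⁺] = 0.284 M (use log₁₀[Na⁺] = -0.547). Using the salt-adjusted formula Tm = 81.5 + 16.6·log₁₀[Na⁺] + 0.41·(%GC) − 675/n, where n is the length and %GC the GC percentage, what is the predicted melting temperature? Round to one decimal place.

Length n = 37. Scanning the sequence gives A=8, C=8, T=13, G=8.
G+C = 16, so %GC = 16/37 × 100 = 43.243%
Salt term: 16.6 × (-0.547) = -9.08
GC term: 0.41 × 43.243 = 17.73; length term: −675/37 = −18.243
Tm = 81.5 + (-9.08) + 17.73 − 18.243 = 71.907 → 71.9°C

71.9°C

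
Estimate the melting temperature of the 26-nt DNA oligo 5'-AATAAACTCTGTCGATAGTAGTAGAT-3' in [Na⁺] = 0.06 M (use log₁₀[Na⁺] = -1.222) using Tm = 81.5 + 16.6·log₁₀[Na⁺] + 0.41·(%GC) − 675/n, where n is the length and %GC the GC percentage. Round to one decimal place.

Length n = 26. Base counts: T=8, G=5, A=10, C=3
G+C = 8, so %GC = 8/26 × 100 = 30.769%
Salt term: 16.6 × (-1.222) = -20.285
GC term: 0.41 × 30.769 = 12.615; length term: −675/26 = −25.962
Tm = 81.5 + (-20.285) + 12.615 − 25.962 = 47.868 → 47.9°C

47.9°C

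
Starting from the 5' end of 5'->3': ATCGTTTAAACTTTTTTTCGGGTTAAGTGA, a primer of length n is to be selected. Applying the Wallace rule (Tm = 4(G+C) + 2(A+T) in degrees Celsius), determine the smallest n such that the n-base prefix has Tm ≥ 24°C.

n = 10

First 9 bases: ATCGTTTAA → Tm = 22°C (< 24°C)
First 10 bases: ATCGTTTAAA → Tm = 24°C (≥ 24°C)
Since every base adds ≥2°C, Tm only increases with n, so the threshold is first crossed at n = 10.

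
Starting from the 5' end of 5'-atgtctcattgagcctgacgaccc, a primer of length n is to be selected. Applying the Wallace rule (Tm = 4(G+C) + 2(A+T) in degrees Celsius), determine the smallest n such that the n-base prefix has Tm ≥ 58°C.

n = 20

First 19 bases: ATGTCTCATTGAGCCTGAC → Tm = 56°C (< 58°C)
First 20 bases: ATGTCTCATTGAGCCTGACG → Tm = 60°C (≥ 58°C)
Since every base adds ≥2°C, Tm only increases with n, so the threshold is first crossed at n = 20.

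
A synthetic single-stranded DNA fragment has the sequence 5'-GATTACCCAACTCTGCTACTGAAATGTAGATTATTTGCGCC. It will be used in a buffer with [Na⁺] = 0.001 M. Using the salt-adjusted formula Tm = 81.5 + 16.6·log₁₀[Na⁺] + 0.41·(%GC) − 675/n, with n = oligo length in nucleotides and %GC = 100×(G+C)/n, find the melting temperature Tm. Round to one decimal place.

Length n = 41. T=13, A=11, G=7, C=10
G+C = 17, so %GC = 17/41 × 100 = 41.463%
Salt term: 16.6 × (-3) = -49.8
GC term: 0.41 × 41.463 = 17; length term: −675/41 = −16.463
Tm = 81.5 + (-49.8) + 17 − 16.463 = 32.237 → 32.2°C

32.2°C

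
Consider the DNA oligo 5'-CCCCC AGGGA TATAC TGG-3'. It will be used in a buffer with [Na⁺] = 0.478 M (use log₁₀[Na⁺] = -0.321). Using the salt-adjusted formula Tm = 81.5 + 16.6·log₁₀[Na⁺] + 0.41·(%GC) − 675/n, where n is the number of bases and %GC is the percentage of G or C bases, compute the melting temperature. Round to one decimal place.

63.7°C

Length n = 18. T=3, C=6, A=4, G=5
G+C = 11, so %GC = 11/18 × 100 = 61.111%
Salt term: 16.6 × (-0.321) = -5.329
GC term: 0.41 × 61.111 = 25.056; length term: −675/18 = −37.5
Tm = 81.5 + (-5.329) + 25.056 − 37.5 = 63.727 → 63.7°C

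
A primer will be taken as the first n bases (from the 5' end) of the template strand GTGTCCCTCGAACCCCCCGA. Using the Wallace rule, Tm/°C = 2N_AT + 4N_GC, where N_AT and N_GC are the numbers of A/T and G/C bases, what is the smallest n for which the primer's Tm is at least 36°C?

First 10 bases: GTGTCCCTCG → Tm = 34°C (< 36°C)
First 11 bases: GTGTCCCTCGA → Tm = 36°C (≥ 36°C)
Since every base adds ≥2°C, Tm only increases with n, so the threshold is first crossed at n = 11.

n = 11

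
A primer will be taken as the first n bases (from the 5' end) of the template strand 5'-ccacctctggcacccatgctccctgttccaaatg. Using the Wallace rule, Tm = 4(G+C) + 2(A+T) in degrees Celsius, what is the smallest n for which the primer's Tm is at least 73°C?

n = 22

First 21 bases: CCACCTCTGGCACCCATGCTC → Tm = 70°C (< 73°C)
First 22 bases: CCACCTCTGGCACCCATGCTCC → Tm = 74°C (≥ 73°C)
Each additional base adds 2°C (A/T) or 4°C (G/C), so Tm is non-decreasing in n; n = 22 is the first length to reach 73°C.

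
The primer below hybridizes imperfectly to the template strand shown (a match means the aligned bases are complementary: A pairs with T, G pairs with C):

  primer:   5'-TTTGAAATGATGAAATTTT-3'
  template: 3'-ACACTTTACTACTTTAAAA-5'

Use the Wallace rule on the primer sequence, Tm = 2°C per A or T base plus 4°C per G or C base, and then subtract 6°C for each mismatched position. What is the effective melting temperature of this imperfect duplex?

Primer base counts: A=7, T=9, G=3, C=0 → A+T=16, G+C=3
Perfect-match Tm = 2(16) + 4(3) = 32 + 12 = 44°C
Mismatches (positions where the bases are not complementary): 1 (at position 2)
Effective Tm = 44 − 1×6 = 44 − 6 = 38°C

38°C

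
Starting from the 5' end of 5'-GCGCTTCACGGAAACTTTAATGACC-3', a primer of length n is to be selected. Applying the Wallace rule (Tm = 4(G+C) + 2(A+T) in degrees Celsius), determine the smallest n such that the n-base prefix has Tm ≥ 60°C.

n = 21

First 20 bases: GCGCTTCACGGAAACTTTAA → Tm = 58°C (< 60°C)
First 21 bases: GCGCTTCACGGAAACTTTAAT → Tm = 60°C (≥ 60°C)
Each additional base adds 2°C (A/T) or 4°C (G/C), so Tm is non-decreasing in n; n = 21 is the first length to reach 60°C.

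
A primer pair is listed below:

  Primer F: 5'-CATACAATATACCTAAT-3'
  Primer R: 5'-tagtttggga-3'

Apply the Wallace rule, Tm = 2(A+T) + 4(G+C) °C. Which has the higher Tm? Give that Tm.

Primer F: A+T=13, G+C=4 → Tm = 2(13)+4(4) = 42°C
Primer R: A+T=6, G+C=4 → Tm = 2(6)+4(4) = 28°C
42°C vs 28°C → primer F is higher.

Primer F, 42°C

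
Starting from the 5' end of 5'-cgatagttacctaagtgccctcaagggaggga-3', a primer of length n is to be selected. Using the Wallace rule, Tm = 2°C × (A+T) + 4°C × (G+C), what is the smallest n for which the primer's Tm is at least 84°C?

First 27 bases: CGATAGTTACCTAAGTGCCCTCAAGGG → Tm = 82°C (< 84°C)
First 28 bases: CGATAGTTACCTAAGTGCCCTCAAGGGA → Tm = 84°C (≥ 84°C)
Since every base adds ≥2°C, Tm only increases with n, so the threshold is first crossed at n = 28.

n = 28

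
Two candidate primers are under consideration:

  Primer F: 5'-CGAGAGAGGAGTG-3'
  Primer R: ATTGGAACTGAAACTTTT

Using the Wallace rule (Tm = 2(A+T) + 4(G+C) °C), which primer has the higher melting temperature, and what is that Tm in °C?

Primer R, 46°C

Primer F: A+T=5, G+C=8 → Tm = 2(5)+4(8) = 42°C
Primer R: A+T=13, G+C=5 → Tm = 2(13)+4(5) = 46°C
42°C vs 46°C → primer R is higher.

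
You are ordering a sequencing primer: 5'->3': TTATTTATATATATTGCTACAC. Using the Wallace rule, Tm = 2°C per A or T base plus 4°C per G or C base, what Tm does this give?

Counting bases: C=3, A=7, T=11, G=1
A+T = 18, G+C = 4
Tm = 2(18) + 4(4) = 36 + 16 = 52°C

52°C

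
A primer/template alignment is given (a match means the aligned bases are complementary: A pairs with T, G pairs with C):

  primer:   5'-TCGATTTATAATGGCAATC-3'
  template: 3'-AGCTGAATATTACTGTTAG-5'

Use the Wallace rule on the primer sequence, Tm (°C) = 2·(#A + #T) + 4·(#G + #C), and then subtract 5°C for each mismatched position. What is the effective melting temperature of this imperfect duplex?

Primer base counts: A=6, T=7, G=3, C=3 → A+T=13, G+C=6
Perfect-match Tm = 2(13) + 4(6) = 26 + 24 = 50°C
Mismatches (positions where the bases are not complementary): 2 (at positions 5, 14)
Effective Tm = 50 − 2×5 = 50 − 10 = 40°C

40°C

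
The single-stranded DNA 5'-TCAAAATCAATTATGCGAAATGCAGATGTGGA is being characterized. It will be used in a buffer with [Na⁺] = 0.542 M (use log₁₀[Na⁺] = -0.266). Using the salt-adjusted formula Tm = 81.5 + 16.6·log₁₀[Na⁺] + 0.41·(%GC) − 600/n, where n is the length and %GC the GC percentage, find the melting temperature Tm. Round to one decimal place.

72.4°C

Length n = 32. Scanning the sequence gives G=7, C=4, T=8, A=13.
G+C = 11, so %GC = 11/32 × 100 = 34.375%
Salt term: 16.6 × (-0.266) = -4.416
GC term: 0.41 × 34.375 = 14.094; length term: −600/32 = −18.75
Tm = 81.5 + (-4.416) + 14.094 − 18.75 = 72.428 → 72.4°C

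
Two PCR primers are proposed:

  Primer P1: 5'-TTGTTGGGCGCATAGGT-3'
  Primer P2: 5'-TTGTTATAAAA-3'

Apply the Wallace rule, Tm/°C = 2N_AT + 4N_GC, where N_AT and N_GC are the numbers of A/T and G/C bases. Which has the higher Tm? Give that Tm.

Primer P1, 52°C

Primer P1: A+T=8, G+C=9 → Tm = 2(8)+4(9) = 52°C
Primer P2: A+T=10, G+C=1 → Tm = 2(10)+4(1) = 24°C
52°C vs 24°C → primer P1 is higher.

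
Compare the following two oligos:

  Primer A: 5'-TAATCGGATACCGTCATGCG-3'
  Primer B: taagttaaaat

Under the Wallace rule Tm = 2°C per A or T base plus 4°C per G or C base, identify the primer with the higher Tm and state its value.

Primer A: A+T=10, G+C=10 → Tm = 2(10)+4(10) = 60°C
Primer B: A+T=10, G+C=1 → Tm = 2(10)+4(1) = 24°C
60°C vs 24°C → primer A is higher.

Primer A, 60°C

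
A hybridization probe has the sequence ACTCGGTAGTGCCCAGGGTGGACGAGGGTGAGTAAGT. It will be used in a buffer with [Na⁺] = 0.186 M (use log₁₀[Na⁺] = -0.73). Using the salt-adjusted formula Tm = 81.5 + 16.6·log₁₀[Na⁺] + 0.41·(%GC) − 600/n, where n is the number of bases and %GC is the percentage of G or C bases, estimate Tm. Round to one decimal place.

Length n = 37. Scanning the sequence gives T=7, A=8, C=6, G=16.
G+C = 22, so %GC = 22/37 × 100 = 59.459%
Salt term: 16.6 × (-0.73) = -12.118
GC term: 0.41 × 59.459 = 24.378; length term: −600/37 = −16.216
Tm = 81.5 + (-12.118) + 24.378 − 16.216 = 77.544 → 77.5°C

77.5°C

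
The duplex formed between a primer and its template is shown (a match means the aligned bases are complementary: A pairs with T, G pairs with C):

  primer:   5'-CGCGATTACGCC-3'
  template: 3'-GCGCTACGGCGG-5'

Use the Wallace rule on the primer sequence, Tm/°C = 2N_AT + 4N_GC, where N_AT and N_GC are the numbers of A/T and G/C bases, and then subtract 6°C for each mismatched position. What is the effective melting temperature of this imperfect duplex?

28°C

Primer base counts: A=2, T=2, G=3, C=5 → A+T=4, G+C=8
Perfect-match Tm = 2(4) + 4(8) = 8 + 32 = 40°C
Mismatches (positions where the bases are not complementary): 2 (at positions 7, 8)
Effective Tm = 40 − 2×6 = 40 − 12 = 28°C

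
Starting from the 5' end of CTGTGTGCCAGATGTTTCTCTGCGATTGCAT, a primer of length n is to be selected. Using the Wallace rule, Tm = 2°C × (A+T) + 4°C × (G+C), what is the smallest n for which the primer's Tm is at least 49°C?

n = 17

First 16 bases: CTGTGTGCCAGATGTT → Tm = 48°C (< 49°C)
First 17 bases: CTGTGTGCCAGATGTTT → Tm = 50°C (≥ 49°C)
Each additional base adds 2°C (A/T) or 4°C (G/C), so Tm is non-decreasing in n; n = 17 is the first length to reach 49°C.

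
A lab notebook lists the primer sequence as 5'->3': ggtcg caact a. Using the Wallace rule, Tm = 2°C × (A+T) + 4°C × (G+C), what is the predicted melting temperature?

Base counts: C=3, A=3, G=3, T=2
A+T = 5, G+C = 6
Tm = 4·6 + 2·5 = 24 + 10 = 34°C

34°C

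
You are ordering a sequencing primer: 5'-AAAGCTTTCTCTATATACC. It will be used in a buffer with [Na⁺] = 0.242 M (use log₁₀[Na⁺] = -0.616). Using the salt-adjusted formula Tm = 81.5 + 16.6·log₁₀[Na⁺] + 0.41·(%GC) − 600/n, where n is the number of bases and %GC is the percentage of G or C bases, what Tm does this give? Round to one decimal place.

Length n = 19. C=5, G=1, T=7, A=6
G+C = 6, so %GC = 6/19 × 100 = 31.579%
Salt term: 16.6 × (-0.616) = -10.226
GC term: 0.41 × 31.579 = 12.947; length term: −600/19 = −31.579
Tm = 81.5 + (-10.226) + 12.947 − 31.579 = 52.642 → 52.6°C

52.6°C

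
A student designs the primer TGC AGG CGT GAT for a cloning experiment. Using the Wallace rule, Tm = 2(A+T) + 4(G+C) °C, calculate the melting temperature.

Scanning the sequence gives G=5, A=2, T=3, C=2.
A+T = 5, G+C = 7
Tm = 4·7 + 2·5 = 28 + 10 = 38°C

38°C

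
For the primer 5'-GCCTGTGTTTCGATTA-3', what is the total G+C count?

7

Counting bases: C=3, A=2, G=4, T=7
Total G or C: 4 + 3 = 7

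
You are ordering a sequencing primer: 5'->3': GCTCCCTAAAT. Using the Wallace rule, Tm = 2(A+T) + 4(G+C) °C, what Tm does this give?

32°C

Scanning the sequence gives T=3, A=3, G=1, C=4.
So N_AT = 6 and N_GC = 5.
Tm = 2×6 + 4×5 = 32°C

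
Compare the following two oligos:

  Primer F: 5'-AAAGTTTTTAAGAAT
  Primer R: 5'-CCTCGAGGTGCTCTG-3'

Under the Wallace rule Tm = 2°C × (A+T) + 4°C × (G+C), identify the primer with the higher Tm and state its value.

Primer F: A+T=13, G+C=2 → Tm = 2(13)+4(2) = 34°C
Primer R: A+T=5, G+C=10 → Tm = 2(5)+4(10) = 50°C
34°C vs 50°C → primer R is higher.

Primer R, 50°C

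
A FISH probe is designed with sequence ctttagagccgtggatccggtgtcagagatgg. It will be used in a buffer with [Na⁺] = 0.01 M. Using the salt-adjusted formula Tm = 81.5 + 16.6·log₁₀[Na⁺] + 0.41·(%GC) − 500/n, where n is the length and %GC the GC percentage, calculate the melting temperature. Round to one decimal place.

55.7°C

Length n = 32. Scanning the sequence gives A=6, G=12, T=8, C=6.
G+C = 18, so %GC = 18/32 × 100 = 56.25%
Salt term: 16.6 × (-2) = -33.2
GC term: 0.41 × 56.25 = 23.062; length term: −500/32 = −15.625
Tm = 81.5 + (-33.2) + 23.062 − 15.625 = 55.737 → 55.7°C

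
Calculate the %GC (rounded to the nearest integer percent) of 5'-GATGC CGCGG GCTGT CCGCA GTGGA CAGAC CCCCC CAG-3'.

Counting bases: C=15, G=13, T=4, A=6
G+C = 13 + 15 = 28 out of 38 bases
%GC = 28/38 × 100 = 73.68% ≈ 74%

74%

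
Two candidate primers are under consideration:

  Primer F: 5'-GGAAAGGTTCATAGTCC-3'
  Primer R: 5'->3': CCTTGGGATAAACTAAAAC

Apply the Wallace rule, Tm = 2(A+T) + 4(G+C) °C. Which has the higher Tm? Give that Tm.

Primer R, 52°C

Primer F: A+T=9, G+C=8 → Tm = 2(9)+4(8) = 50°C
Primer R: A+T=12, G+C=7 → Tm = 2(12)+4(7) = 52°C
50°C vs 52°C → primer R is higher.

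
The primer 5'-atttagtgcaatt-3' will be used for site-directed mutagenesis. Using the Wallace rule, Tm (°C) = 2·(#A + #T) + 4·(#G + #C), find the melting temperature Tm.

G=2, A=4, C=1, T=6
A+T = 10, G+C = 3
Tm = 4·3 + 2·10 = 12 + 20 = 32°C

32°C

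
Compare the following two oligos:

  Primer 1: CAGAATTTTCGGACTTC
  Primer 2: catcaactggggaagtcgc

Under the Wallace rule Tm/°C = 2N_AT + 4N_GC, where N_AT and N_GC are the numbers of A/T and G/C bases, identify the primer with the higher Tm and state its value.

Primer 1: A+T=10, G+C=7 → Tm = 2(10)+4(7) = 48°C
Primer 2: A+T=8, G+C=11 → Tm = 2(8)+4(11) = 60°C
48°C vs 60°C → primer 2 is higher.

Primer 2, 60°C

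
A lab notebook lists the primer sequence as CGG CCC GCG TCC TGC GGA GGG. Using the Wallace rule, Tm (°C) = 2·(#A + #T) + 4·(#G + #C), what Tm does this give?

78°C

T=2, G=10, A=1, C=8
A+T = 3, G+C = 18
Tm = 2×3 + 4×18 = 78°C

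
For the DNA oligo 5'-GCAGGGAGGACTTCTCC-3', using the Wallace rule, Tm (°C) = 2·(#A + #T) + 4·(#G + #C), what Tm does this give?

Base counts: G=6, T=3, C=5, A=3
So N_AT = 6 and N_GC = 11.
Tm = 4·11 + 2·6 = 44 + 12 = 56°C

56°C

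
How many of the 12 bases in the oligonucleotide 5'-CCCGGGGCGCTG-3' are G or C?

Scanning the sequence gives G=6, A=0, T=1, C=5.
Total G or C: 6 + 5 = 11

11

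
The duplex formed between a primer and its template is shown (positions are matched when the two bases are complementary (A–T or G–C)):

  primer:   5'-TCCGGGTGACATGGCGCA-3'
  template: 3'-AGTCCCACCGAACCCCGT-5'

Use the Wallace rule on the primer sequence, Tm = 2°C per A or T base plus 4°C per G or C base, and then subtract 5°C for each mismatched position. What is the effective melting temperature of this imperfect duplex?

40°C

Primer base counts: A=3, T=3, G=7, C=5 → A+T=6, G+C=12
Perfect-match Tm = 2(6) + 4(12) = 12 + 48 = 60°C
Mismatches (positions where the bases are not complementary): 4 (at positions 3, 9, 11, 15)
Effective Tm = 60 − 4×5 = 60 − 20 = 40°C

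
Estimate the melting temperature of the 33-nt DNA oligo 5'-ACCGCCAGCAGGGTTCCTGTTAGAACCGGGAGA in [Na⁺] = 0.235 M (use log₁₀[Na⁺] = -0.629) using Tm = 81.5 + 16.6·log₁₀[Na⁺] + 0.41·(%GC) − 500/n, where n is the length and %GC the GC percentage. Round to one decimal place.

Length n = 33. Base counts: T=5, C=9, G=11, A=8
G+C = 20, so %GC = 20/33 × 100 = 60.606%
Salt term: 16.6 × (-0.629) = -10.441
GC term: 0.41 × 60.606 = 24.848; length term: −500/33 = −15.152
Tm = 81.5 + (-10.441) + 24.848 − 15.152 = 80.755 → 80.8°C

80.8°C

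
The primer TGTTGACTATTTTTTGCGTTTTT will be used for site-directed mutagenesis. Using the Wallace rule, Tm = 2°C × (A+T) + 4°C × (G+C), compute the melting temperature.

Base counts: G=4, C=2, A=2, T=15
A+T = 17, G+C = 6
Tm = 4·6 + 2·17 = 24 + 34 = 58°C

58°C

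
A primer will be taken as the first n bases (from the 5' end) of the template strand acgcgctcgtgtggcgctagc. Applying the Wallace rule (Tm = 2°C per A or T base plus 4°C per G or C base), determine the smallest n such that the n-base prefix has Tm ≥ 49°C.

First 14 bases: ACGCGCTCGTGTGG → Tm = 48°C (< 49°C)
First 15 bases: ACGCGCTCGTGTGGC → Tm = 52°C (≥ 49°C)
Each additional base adds 2°C (A/T) or 4°C (G/C), so Tm is non-decreasing in n; n = 15 is the first length to reach 49°C.

n = 15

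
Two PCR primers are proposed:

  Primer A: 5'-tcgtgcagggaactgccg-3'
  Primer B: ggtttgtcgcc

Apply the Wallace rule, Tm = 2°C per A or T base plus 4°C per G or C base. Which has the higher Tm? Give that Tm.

Primer A: A+T=6, G+C=12 → Tm = 2(6)+4(12) = 60°C
Primer B: A+T=4, G+C=7 → Tm = 2(4)+4(7) = 36°C
60°C vs 36°C → primer A is higher.

Primer A, 60°C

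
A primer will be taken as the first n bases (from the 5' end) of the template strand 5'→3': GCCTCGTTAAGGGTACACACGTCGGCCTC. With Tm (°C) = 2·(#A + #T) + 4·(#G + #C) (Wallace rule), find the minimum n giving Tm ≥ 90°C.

First 27 bases: GCCTCGTTAAGGGTACACACGTCGGCC → Tm = 88°C (< 90°C)
First 28 bases: GCCTCGTTAAGGGTACACACGTCGGCCT → Tm = 90°C (≥ 90°C)
Since every base adds ≥2°C, Tm only increases with n, so the threshold is first crossed at n = 28.

n = 28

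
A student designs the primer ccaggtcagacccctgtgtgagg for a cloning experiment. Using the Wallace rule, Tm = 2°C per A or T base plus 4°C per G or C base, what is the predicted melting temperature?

76°C

Scanning the sequence gives T=4, C=7, A=4, G=8.
AT pairs contribute 8, GC pairs contribute 15.
Tm = 2×8 + 4×15 = 76°C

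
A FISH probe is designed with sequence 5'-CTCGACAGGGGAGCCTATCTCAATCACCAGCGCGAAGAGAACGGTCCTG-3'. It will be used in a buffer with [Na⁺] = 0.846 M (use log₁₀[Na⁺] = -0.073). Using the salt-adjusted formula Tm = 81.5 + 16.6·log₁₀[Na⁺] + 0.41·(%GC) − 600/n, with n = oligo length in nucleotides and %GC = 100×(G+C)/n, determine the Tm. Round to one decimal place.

92.3°C

Length n = 49. G=14, T=7, C=15, A=13
G+C = 29, so %GC = 29/49 × 100 = 59.184%
Salt term: 16.6 × (-0.073) = -1.212
GC term: 0.41 × 59.184 = 24.265; length term: −600/49 = −12.245
Tm = 81.5 + (-1.212) + 24.265 − 12.245 = 92.308 → 92.3°C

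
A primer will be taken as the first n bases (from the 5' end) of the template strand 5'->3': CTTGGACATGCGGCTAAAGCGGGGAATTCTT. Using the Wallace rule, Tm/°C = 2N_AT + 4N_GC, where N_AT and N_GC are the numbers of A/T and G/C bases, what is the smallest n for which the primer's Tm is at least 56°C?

n = 19

First 18 bases: CTTGGACATGCGGCTAAA → Tm = 54°C (< 56°C)
First 19 bases: CTTGGACATGCGGCTAAAG → Tm = 58°C (≥ 56°C)
Since every base adds ≥2°C, Tm only increases with n, so the threshold is first crossed at n = 19.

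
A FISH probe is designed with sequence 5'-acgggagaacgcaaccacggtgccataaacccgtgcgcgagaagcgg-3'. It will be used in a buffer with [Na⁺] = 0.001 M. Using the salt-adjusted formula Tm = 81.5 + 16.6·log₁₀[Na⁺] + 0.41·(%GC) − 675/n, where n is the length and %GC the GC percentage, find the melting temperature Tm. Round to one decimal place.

Length n = 47. Scanning the sequence gives C=14, A=14, T=3, G=16.
G+C = 30, so %GC = 30/47 × 100 = 63.83%
Salt term: 16.6 × (-3) = -49.8
GC term: 0.41 × 63.83 = 26.17; length term: −675/47 = −14.362
Tm = 81.5 + (-49.8) + 26.17 − 14.362 = 43.508 → 43.5°C

43.5°C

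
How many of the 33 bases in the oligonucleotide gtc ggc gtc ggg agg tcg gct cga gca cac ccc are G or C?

25

Scanning the sequence gives C=12, A=4, G=13, T=4.
Total G or C: 13 + 12 = 25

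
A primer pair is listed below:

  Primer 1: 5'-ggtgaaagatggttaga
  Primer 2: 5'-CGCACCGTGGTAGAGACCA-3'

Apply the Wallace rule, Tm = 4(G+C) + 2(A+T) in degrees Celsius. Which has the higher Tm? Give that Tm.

Primer 2, 62°C

Primer 1: A+T=10, G+C=7 → Tm = 2(10)+4(7) = 48°C
Primer 2: A+T=7, G+C=12 → Tm = 2(7)+4(12) = 62°C
48°C vs 62°C → primer 2 is higher.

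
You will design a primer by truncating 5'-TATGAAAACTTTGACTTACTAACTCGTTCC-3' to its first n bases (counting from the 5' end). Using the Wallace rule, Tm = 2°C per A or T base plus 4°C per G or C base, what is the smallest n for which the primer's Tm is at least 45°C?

First 18 bases: TATGAAAACTTTGACTTA → Tm = 44°C (< 45°C)
First 19 bases: TATGAAAACTTTGACTTAC → Tm = 48°C (≥ 45°C)
Each additional base adds 2°C (A/T) or 4°C (G/C), so Tm is non-decreasing in n; n = 19 is the first length to reach 45°C.

n = 19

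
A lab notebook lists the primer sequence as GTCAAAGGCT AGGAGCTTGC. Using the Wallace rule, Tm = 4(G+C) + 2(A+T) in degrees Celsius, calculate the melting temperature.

Base counts: G=7, C=4, T=4, A=5
So N_AT = 9 and N_GC = 11.
Tm = 4·11 + 2·9 = 44 + 18 = 62°C

62°C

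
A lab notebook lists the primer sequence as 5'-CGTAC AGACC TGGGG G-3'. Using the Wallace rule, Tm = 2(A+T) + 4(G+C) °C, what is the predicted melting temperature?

54°C

Base counts: A=3, T=2, C=4, G=7
AT pairs contribute 5, GC pairs contribute 11.
Tm = 2×5 + 4×11 = 54°C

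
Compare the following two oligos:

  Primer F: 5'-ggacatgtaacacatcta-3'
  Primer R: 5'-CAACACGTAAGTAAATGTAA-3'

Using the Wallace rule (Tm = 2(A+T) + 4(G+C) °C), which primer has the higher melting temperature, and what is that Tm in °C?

Primer R, 52°C

Primer F: A+T=11, G+C=7 → Tm = 2(11)+4(7) = 50°C
Primer R: A+T=14, G+C=6 → Tm = 2(14)+4(6) = 52°C
50°C vs 52°C → primer R is higher.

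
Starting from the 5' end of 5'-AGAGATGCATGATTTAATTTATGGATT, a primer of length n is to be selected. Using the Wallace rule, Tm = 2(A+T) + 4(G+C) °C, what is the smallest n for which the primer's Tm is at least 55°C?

n = 23

First 22 bases: AGAGATGCATGATTTAATTTAT → Tm = 54°C (< 55°C)
First 23 bases: AGAGATGCATGATTTAATTTATG → Tm = 58°C (≥ 55°C)
Since every base adds ≥2°C, Tm only increases with n, so the threshold is first crossed at n = 23.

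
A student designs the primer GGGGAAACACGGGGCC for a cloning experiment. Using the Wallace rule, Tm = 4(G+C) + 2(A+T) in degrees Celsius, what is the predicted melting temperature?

56°C

Counting bases: A=4, C=4, T=0, G=8
AT pairs contribute 4, GC pairs contribute 12.
Tm = 4·12 + 2·4 = 48 + 8 = 56°C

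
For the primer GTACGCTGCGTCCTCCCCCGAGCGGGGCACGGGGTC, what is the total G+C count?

Base counts: G=14, T=5, C=14, A=3
G+C = 14 + 14 = 28

28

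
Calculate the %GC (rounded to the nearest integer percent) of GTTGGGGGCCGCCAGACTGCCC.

77%

Scanning the sequence gives T=3, C=8, G=9, A=2.
G+C = 9 + 8 = 17 out of 22 bases
%GC = 17/22 × 100 = 77.27% ≈ 77%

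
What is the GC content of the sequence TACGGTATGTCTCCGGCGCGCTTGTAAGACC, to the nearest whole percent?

58%

Counting bases: C=9, T=8, G=9, A=5
G+C = 9 + 9 = 18 out of 31 bases
%GC = 18/31 × 100 = 58.06% ≈ 58%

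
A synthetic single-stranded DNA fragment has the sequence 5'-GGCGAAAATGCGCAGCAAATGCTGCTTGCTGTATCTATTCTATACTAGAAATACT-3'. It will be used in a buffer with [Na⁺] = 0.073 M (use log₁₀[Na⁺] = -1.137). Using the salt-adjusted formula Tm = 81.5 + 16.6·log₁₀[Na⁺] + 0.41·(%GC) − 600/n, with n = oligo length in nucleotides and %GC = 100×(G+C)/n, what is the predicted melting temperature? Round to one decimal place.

68.1°C

Length n = 55. Counting bases: T=16, G=11, A=17, C=11
G+C = 22, so %GC = 22/55 × 100 = 40%
Salt term: 16.6 × (-1.137) = -18.874
GC term: 0.41 × 40 = 16.4; length term: −600/55 = −10.909
Tm = 81.5 + (-18.874) + 16.4 − 10.909 = 68.117 → 68.1°C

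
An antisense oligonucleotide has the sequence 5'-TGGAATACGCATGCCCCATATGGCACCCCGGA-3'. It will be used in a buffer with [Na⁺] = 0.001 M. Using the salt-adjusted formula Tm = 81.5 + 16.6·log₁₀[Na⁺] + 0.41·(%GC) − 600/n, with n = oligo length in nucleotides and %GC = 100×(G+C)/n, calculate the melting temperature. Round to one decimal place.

Length n = 32. Base counts: A=8, T=5, G=8, C=11
G+C = 19, so %GC = 19/32 × 100 = 59.375%
Salt term: 16.6 × (-3) = -49.8
GC term: 0.41 × 59.375 = 24.344; length term: −600/32 = −18.75
Tm = 81.5 + (-49.8) + 24.344 − 18.75 = 37.294 → 37.3°C

37.3°C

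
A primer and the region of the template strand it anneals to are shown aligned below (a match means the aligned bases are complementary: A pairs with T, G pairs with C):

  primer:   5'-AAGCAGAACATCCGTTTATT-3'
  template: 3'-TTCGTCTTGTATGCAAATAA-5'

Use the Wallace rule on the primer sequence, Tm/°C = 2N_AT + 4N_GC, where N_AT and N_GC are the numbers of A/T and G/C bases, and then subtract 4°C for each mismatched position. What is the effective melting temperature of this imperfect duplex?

Primer base counts: A=7, T=6, G=3, C=4 → A+T=13, G+C=7
Perfect-match Tm = 2(13) + 4(7) = 26 + 28 = 54°C
Mismatches (positions where the bases are not complementary): 1 (at position 12)
Effective Tm = 54 − 1×4 = 54 − 4 = 50°C

50°C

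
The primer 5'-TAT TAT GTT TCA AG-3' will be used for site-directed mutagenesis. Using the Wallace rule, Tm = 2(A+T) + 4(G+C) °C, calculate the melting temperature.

Counting bases: A=4, C=1, G=2, T=7
AT pairs contribute 11, GC pairs contribute 3.
Tm = 2×11 + 4×3 = 34°C

34°C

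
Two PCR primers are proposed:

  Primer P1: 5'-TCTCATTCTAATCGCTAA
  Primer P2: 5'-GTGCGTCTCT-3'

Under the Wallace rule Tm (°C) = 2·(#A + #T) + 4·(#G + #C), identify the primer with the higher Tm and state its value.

Primer P1, 48°C

Primer P1: A+T=12, G+C=6 → Tm = 2(12)+4(6) = 48°C
Primer P2: A+T=4, G+C=6 → Tm = 2(4)+4(6) = 32°C
48°C vs 32°C → primer P1 is higher.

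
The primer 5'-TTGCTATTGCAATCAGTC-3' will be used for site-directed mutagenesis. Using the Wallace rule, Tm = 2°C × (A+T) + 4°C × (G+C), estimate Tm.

50°C

Counting bases: A=4, G=3, T=7, C=4
So N_AT = 11 and N_GC = 7.
Tm = 2(11) + 4(7) = 22 + 28 = 50°C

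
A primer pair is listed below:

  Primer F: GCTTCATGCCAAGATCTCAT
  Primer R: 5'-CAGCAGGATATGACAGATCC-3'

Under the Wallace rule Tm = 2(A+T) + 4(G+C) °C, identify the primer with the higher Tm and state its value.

Primer R, 60°C

Primer F: A+T=11, G+C=9 → Tm = 2(11)+4(9) = 58°C
Primer R: A+T=10, G+C=10 → Tm = 2(10)+4(10) = 60°C
58°C vs 60°C → primer R is higher.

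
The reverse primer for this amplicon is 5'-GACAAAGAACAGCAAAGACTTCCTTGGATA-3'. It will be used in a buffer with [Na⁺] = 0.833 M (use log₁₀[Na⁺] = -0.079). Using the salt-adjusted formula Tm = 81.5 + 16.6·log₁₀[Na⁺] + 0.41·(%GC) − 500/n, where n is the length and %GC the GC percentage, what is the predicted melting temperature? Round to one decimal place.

Length n = 30. Counting bases: G=6, C=6, T=5, A=13
G+C = 12, so %GC = 12/30 × 100 = 40%
Salt term: 16.6 × (-0.079) = -1.311
GC term: 0.41 × 40 = 16.4; length term: −500/30 = −16.667
Tm = 81.5 + (-1.311) + 16.4 − 16.667 = 79.922 → 79.9°C

79.9°C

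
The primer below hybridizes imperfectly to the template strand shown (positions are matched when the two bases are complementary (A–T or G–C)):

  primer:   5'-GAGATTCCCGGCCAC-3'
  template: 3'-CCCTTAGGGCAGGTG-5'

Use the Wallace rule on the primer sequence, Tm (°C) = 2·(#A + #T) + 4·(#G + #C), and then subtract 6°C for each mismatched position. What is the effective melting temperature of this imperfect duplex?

32°C

Primer base counts: A=3, T=2, G=4, C=6 → A+T=5, G+C=10
Perfect-match Tm = 2(5) + 4(10) = 10 + 40 = 50°C
Mismatches (positions where the bases are not complementary): 3 (at positions 2, 5, 11)
Effective Tm = 50 − 3×6 = 50 − 18 = 32°C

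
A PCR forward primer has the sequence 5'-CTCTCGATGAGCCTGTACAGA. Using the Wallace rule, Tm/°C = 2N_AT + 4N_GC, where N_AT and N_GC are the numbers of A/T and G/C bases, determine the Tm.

Scanning the sequence gives G=5, A=5, T=5, C=6.
So N_AT = 10 and N_GC = 11.
Tm = 2(10) + 4(11) = 20 + 44 = 64°C

64°C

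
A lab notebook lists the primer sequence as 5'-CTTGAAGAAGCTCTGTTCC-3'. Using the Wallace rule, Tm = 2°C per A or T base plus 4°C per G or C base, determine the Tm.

56°C

Counting bases: T=6, G=4, C=5, A=4
A+T = 10, G+C = 9
Tm = 2×10 + 4×9 = 56°C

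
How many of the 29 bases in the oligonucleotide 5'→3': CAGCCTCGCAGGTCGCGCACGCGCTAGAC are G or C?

21

Counting bases: T=3, G=9, C=12, A=5
Total G or C: 9 + 12 = 21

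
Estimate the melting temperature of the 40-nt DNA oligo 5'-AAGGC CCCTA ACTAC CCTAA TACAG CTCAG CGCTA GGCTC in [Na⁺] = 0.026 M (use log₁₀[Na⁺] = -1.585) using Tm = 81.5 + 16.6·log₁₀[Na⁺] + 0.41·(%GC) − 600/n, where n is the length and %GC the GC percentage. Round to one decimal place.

62.7°C

Length n = 40. A=11, C=15, T=7, G=7
G+C = 22, so %GC = 22/40 × 100 = 55%
Salt term: 16.6 × (-1.585) = -26.311
GC term: 0.41 × 55 = 22.55; length term: −600/40 = −15
Tm = 81.5 + (-26.311) + 22.55 − 15 = 62.739 → 62.7°C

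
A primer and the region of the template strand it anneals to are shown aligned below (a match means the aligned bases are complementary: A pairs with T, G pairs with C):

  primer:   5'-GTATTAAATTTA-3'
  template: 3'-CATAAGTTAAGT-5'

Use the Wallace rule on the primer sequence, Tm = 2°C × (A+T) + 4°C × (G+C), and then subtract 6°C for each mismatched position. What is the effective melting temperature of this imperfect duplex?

14°C

Primer base counts: A=5, T=6, G=1, C=0 → A+T=11, G+C=1
Perfect-match Tm = 2(11) + 4(1) = 22 + 4 = 26°C
Mismatches (positions where the bases are not complementary): 2 (at positions 6, 11)
Effective Tm = 26 − 2×6 = 26 − 12 = 14°C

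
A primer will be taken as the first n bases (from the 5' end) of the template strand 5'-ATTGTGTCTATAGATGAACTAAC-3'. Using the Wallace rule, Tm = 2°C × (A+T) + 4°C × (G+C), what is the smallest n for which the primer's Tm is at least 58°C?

First 22 bases: ATTGTGTCTATAGATGAACTAA → Tm = 56°C (< 58°C)
First 23 bases: ATTGTGTCTATAGATGAACTAAC → Tm = 60°C (≥ 58°C)
Since every base adds ≥2°C, Tm only increases with n, so the threshold is first crossed at n = 23.

n = 23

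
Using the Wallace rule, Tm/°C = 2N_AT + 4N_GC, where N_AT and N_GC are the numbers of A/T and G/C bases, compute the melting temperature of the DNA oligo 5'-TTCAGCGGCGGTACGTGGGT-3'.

66°C

C=4, T=5, G=9, A=2
So N_AT = 7 and N_GC = 13.
Tm = 2×7 + 4×13 = 66°C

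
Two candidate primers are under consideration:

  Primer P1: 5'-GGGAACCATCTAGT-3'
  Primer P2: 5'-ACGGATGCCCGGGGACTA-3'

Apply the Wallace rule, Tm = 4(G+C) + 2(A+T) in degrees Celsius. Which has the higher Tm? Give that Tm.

Primer P2, 60°C

Primer P1: A+T=7, G+C=7 → Tm = 2(7)+4(7) = 42°C
Primer P2: A+T=6, G+C=12 → Tm = 2(6)+4(12) = 60°C
42°C vs 60°C → primer P2 is higher.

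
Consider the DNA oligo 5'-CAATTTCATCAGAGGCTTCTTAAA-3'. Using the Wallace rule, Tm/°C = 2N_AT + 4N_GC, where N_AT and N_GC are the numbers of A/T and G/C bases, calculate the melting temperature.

64°C

Counting bases: T=8, C=5, A=8, G=3
A+T = 16, G+C = 8
Tm = 2(16) + 4(8) = 32 + 32 = 64°C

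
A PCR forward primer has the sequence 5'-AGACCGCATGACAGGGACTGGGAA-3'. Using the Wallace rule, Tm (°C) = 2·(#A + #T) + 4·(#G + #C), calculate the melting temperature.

Scanning the sequence gives G=9, C=5, T=2, A=8.
A+T = 10, G+C = 14
Tm = 4·14 + 2·10 = 56 + 20 = 76°C

76°C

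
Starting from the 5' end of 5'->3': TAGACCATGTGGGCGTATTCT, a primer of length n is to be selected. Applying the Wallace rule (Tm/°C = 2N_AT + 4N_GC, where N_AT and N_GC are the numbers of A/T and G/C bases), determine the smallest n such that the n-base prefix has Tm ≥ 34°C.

n = 12

First 11 bases: TAGACCATGTG → Tm = 32°C (< 34°C)
First 12 bases: TAGACCATGTGG → Tm = 36°C (≥ 34°C)
Each additional base adds 2°C (A/T) or 4°C (G/C), so Tm is non-decreasing in n; n = 12 is the first length to reach 34°C.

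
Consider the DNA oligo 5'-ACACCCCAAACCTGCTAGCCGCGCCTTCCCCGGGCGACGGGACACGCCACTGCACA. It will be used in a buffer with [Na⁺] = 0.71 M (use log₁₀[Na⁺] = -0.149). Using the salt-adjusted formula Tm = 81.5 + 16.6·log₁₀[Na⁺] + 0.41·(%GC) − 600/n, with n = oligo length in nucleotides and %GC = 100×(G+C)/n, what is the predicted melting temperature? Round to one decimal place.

96.9°C

Length n = 56. Base counts: A=12, C=26, T=5, G=13
G+C = 39, so %GC = 39/56 × 100 = 69.643%
Salt term: 16.6 × (-0.149) = -2.473
GC term: 0.41 × 69.643 = 28.554; length term: −600/56 = −10.714
Tm = 81.5 + (-2.473) + 28.554 − 10.714 = 96.867 → 96.9°C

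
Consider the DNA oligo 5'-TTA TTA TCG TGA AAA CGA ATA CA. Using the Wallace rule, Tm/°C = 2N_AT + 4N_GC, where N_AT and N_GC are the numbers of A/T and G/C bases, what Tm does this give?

G=3, T=7, C=3, A=10
A+T = 17, G+C = 6
Tm = 2×17 + 4×6 = 58°C

58°C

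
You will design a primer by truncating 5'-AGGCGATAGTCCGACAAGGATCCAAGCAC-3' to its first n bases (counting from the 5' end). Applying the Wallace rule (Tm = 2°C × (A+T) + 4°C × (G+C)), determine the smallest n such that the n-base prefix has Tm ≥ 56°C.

n = 18

First 17 bases: AGGCGATAGTCCGACAA → Tm = 52°C (< 56°C)
First 18 bases: AGGCGATAGTCCGACAAG → Tm = 56°C (≥ 56°C)
Each additional base adds 2°C (A/T) or 4°C (G/C), so Tm is non-decreasing in n; n = 18 is the first length to reach 56°C.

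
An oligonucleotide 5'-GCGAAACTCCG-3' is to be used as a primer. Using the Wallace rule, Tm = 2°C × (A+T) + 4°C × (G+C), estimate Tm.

C=4, T=1, A=3, G=3
AT pairs contribute 4, GC pairs contribute 7.
Tm = 2(4) + 4(7) = 8 + 28 = 36°C

36°C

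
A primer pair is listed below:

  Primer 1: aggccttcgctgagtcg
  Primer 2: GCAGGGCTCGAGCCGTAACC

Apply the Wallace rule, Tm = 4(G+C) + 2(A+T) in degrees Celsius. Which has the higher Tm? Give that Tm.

Primer 2, 68°C

Primer 1: A+T=6, G+C=11 → Tm = 2(6)+4(11) = 56°C
Primer 2: A+T=6, G+C=14 → Tm = 2(6)+4(14) = 68°C
56°C vs 68°C → primer 2 is higher.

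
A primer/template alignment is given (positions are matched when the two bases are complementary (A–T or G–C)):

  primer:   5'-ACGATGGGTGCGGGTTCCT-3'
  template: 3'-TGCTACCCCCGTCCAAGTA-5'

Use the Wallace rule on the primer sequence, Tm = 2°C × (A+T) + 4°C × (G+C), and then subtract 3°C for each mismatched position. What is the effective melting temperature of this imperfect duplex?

53°C

Primer base counts: A=2, T=5, G=8, C=4 → A+T=7, G+C=12
Perfect-match Tm = 2(7) + 4(12) = 14 + 48 = 62°C
Mismatches (positions where the bases are not complementary): 3 (at positions 9, 12, 18)
Effective Tm = 62 − 3×3 = 62 − 9 = 53°C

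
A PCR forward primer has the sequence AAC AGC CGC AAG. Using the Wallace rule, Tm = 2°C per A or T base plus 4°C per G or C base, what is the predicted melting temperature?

38°C

Base counts: A=5, T=0, G=3, C=4
AT pairs contribute 5, GC pairs contribute 7.
Tm = 2×5 + 4×7 = 38°C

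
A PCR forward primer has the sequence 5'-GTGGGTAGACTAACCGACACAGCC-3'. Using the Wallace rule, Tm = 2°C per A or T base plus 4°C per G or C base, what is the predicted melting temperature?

Base counts: C=7, A=7, G=7, T=3
AT pairs contribute 10, GC pairs contribute 14.
Tm = 4·14 + 2·10 = 56 + 20 = 76°C

76°C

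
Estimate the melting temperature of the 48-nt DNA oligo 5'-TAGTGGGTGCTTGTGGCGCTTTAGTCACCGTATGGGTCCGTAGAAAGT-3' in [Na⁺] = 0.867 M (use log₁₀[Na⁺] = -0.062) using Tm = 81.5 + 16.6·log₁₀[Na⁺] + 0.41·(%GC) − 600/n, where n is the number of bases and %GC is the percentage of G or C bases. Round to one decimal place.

89.3°C

Length n = 48. Counting bases: T=15, A=8, C=8, G=17
G+C = 25, so %GC = 25/48 × 100 = 52.083%
Salt term: 16.6 × (-0.062) = -1.029
GC term: 0.41 × 52.083 = 21.354; length term: −600/48 = −12.5
Tm = 81.5 + (-1.029) + 21.354 − 12.5 = 89.325 → 89.3°C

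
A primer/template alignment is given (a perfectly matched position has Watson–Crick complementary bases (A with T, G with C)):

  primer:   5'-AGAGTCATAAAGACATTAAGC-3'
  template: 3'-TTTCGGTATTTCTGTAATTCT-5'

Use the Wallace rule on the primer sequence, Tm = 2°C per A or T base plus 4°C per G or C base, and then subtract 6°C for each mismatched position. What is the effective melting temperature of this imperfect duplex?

Primer base counts: A=10, T=4, G=4, C=3 → A+T=14, G+C=7
Perfect-match Tm = 2(14) + 4(7) = 28 + 28 = 56°C
Mismatches (positions where the bases are not complementary): 3 (at positions 2, 5, 21)
Effective Tm = 56 − 3×6 = 56 − 18 = 38°C

38°C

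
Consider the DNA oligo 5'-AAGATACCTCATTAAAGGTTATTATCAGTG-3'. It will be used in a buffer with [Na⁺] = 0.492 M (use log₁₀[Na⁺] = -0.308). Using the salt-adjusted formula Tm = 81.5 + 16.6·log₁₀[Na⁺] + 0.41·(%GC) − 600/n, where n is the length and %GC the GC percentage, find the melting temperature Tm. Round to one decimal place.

68.7°C

Length n = 30. Scanning the sequence gives C=4, G=5, A=11, T=10.
G+C = 9, so %GC = 9/30 × 100 = 30%
Salt term: 16.6 × (-0.308) = -5.113
GC term: 0.41 × 30 = 12.3; length term: −600/30 = −20
Tm = 81.5 + (-5.113) + 12.3 − 20 = 68.687 → 68.7°C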